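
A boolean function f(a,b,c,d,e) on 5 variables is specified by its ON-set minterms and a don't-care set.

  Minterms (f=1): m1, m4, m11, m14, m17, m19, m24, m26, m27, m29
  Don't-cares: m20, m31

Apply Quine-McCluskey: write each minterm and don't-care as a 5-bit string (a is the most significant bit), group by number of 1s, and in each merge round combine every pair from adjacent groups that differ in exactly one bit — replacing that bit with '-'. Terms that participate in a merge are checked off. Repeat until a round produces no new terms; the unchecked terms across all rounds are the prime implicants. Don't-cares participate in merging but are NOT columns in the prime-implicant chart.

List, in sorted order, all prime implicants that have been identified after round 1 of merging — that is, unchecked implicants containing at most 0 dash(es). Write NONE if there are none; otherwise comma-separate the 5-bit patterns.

01110

Round 0: 00001✓ 00100✓ 01011✓ 01110 10001✓ 10011✓ 10100✓ 11000✓ 11010✓ 11011✓ 11101✓ 11111✓
Round 1: -0001 -0100 -1011 1-011 100-1 11-11 110-0 1101- 111-1
PIs = {-0001, -0100, -1011, 01110, 1-011, 100-1, 11-11, 110-0, 1101-, 111-1}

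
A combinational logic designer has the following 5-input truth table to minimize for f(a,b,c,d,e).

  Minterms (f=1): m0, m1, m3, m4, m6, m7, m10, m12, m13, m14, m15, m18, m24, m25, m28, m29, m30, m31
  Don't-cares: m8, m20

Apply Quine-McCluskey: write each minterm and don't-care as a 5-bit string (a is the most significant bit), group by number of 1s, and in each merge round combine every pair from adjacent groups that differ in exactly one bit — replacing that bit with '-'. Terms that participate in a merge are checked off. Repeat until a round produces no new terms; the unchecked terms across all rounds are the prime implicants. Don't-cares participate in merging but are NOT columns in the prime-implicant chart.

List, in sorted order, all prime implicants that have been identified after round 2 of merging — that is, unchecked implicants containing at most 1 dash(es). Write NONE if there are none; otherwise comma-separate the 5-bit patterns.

00-11, 000-1, 0000-, 10010

Round 0: 00000✓ 00001✓ 00011✓ 00100✓ 00110✓ 00111✓ 01000✓ 01010✓ 01100✓ 01101✓ 01110✓ 01111✓ 10010 10100✓ 11000✓ 11001✓ 11100✓ 11101✓ 11110✓ 11111✓
Round 1: -0100✓ -1000✓ -1100✓ -1101✓ -1110✓ -1111✓ 0-000✓ 0-100✓ 0-110✓ 0-111✓ 00-00✓ 00-11 000-1 0000- 001-0✓ 0011-✓ 01-00✓ 01-10✓ 010-0✓ 011-0✓ 011-1✓ 0110-✓ 0111-✓ 1-100✓ 11-00✓ 11-01✓ 1100-✓ 111-0✓ 111-1✓ 1110-✓ 1111-✓
Round 2: --100 -1-00 -11-0✓ -11-1✓ -110-✓ -111-✓ 0--00 0-1-0 0-11- 01--0 011--✓ 11-0- 111--✓
Round 3: -11--
PIs = {--100, -1-00, -11--, 0--00, 0-1-0, 0-11-, 00-11, 000-1, 0000-, 01--0, 10010, 11-0-}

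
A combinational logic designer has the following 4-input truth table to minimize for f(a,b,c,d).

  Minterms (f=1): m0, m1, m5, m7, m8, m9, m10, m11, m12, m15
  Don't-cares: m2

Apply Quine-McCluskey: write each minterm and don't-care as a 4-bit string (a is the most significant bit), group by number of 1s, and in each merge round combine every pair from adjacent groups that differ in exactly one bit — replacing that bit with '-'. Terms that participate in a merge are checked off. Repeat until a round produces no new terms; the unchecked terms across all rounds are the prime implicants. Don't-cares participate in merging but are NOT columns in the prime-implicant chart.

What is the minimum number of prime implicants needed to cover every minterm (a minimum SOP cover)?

5

Round 0: 0000✓ 0001✓ 0010✓ 0101✓ 0111✓ 1000✓ 1001✓ 1010✓ 1011✓ 1100✓ 1111✓
Round 1: -000✓ -001✓ -010✓ -111 0-01 00-0✓ 000-✓ 01-1 1-00 1-11 10-0✓ 10-1✓ 100-✓ 101-✓
Round 2: -0-0 -00- 10--
PIs = {-0-0, -00-, -111, 0-01, 01-1, 1-00, 1-11, 10--}
Coverage chart:
  m0: -0-0,-00-
  m1: -00-,0-01
  m5: 0-01,01-1
  m7: -111,01-1
  m8: -0-0,-00-,1-00,10--
  m9: -00-,10--
  m10: -0-0,10--
  m11: 1-11,10--
  m12: 1-00 ←essential
  m15: -111,1-11
Essential: 1-00
Petrick residual → -0-0, -00-, 01-1, 1-11
Min cover (5 terms): b'd' + b'c' + a'bd + ac'd' + acd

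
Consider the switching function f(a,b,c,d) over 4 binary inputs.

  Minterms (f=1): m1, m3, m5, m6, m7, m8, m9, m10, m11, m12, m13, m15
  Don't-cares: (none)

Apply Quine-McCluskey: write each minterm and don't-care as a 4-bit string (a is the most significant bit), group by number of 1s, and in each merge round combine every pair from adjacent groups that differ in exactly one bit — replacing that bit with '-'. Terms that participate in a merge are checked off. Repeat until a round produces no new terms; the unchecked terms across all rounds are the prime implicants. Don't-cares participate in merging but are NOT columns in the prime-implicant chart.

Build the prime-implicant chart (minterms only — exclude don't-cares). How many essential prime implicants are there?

4

size-2^0 implicants → 0001(✓)  0011(✓)  0101(✓)  0110(✓)  0111(✓)  1000(✓)  1001(✓)  1010(✓)  1011(✓)  1100(✓)  1101(✓)  1111(✓)
size-2^1 implicants → -001(✓)  -011(✓)  -101(✓)  -111(✓)  0-01(✓)  0-11(✓)  00-1(✓)  01-1(✓)  011-  1-00(✓)  1-01(✓)  1-11(✓)  10-0(✓)  10-1(✓)  100-(✓)  101-(✓)  11-1(✓)  110-(✓)
size-2^2 implicants → --01(✓)  --11(✓)  -0-1(✓)  -1-1(✓)  0--1(✓)  1--1(✓)  1-0-  10--
size-2^3 implicants → ---1
Unchecked terms (primes): ---1, 011-, 1-0-, 10--
Minterm coverage:
  m1 ⊆ ---1 [E]
  m3 ⊆ ---1 [E]
  m5 ⊆ ---1 [E]
  m6 ⊆ 011- [E]
  m7 ⊆ ---1,011-
  m8 ⊆ 1-0-,10--
  m9 ⊆ ---1,1-0-,10--
  m10 ⊆ 10-- [E]
  m11 ⊆ ---1,10--
  m12 ⊆ 1-0- [E]
  m13 ⊆ ---1,1-0-
  m15 ⊆ ---1 [E]
E = {---1, 011-, 1-0-, 10--}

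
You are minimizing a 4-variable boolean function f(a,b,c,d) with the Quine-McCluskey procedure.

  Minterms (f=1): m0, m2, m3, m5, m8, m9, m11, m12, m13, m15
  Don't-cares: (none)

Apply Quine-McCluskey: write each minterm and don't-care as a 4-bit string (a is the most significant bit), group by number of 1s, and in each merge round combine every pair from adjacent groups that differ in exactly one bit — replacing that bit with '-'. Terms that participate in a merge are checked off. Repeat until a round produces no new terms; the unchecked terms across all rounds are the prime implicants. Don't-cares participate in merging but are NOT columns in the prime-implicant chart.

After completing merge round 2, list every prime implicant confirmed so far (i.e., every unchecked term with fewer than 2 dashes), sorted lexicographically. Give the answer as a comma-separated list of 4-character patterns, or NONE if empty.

-000, -011, -101, 00-0, 001-

[col 0] 0000*, 0010*, 0011*, 0101*, 1000*, 1001*, 1011*, 1100*, 1101*, 1111*
[col 1] -000, -011, -101, 00-0, 001-, 1-00*, 1-01*, 1-11*, 10-1*, 100-*, 11-1*, 110-*
[col 2] 1--1, 1-0-
Prime implicants: -000, -011, -101, 00-0, 001-, 1--1, 1-0-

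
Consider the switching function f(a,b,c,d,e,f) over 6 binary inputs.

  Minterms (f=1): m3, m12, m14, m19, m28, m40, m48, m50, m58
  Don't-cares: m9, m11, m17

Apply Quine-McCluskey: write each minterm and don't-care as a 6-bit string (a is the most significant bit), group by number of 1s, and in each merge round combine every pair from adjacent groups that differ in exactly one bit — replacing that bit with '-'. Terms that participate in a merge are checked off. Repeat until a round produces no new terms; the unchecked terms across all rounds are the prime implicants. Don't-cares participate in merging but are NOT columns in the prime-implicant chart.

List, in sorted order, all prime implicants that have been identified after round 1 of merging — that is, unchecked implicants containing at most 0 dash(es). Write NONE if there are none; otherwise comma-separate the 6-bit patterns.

size-2^0 implicants → 000011(✓)  001001(✓)  001011(✓)  001100(✓)  001110(✓)  010001(✓)  010011(✓)  011100(✓)  101000  110000(✓)  110010(✓)  111010(✓)
size-2^1 implicants → 0-0011  0-1100  00-011  0010-1  0011-0  0100-1  11-010  1100-0
Unchecked terms (primes): 0-0011, 0-1100, 00-011, 0010-1, 0011-0, 0100-1, 101000, 11-010, 1100-0

101000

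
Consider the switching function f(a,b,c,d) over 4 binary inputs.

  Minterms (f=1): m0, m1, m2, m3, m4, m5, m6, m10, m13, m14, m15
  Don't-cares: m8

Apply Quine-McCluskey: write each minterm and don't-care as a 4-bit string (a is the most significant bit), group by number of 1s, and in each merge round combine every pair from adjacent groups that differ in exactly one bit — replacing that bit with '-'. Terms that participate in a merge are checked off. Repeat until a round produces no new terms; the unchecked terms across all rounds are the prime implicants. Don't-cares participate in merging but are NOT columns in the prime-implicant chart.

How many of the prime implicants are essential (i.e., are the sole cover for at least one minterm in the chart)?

Round 0: 0000✓ 0001✓ 0010✓ 0011✓ 0100✓ 0101✓ 0110✓ 1000✓ 1010✓ 1101✓ 1110✓ 1111✓
Round 1: -000✓ -010✓ -101 -110✓ 0-00✓ 0-01✓ 0-10✓ 00-0✓ 00-1✓ 000-✓ 001-✓ 01-0✓ 010-✓ 1-10✓ 10-0✓ 11-1 111-
Round 2: --10 -0-0 0--0 0-0- 00--
PIs = {--10, -0-0, -101, 0--0, 0-0-, 00--, 11-1, 111-}
Coverage chart:
  m0: -0-0,0--0,0-0-,00--
  m1: 0-0-,00--
  m2: --10,-0-0,0--0,00--
  m3: 00-- ←essential
  m4: 0--0,0-0-
  m5: -101,0-0-
  m6: --10,0--0
  m10: --10,-0-0
  m13: -101,11-1
  m14: --10,111-
  m15: 11-1,111-
Essential: 00--

1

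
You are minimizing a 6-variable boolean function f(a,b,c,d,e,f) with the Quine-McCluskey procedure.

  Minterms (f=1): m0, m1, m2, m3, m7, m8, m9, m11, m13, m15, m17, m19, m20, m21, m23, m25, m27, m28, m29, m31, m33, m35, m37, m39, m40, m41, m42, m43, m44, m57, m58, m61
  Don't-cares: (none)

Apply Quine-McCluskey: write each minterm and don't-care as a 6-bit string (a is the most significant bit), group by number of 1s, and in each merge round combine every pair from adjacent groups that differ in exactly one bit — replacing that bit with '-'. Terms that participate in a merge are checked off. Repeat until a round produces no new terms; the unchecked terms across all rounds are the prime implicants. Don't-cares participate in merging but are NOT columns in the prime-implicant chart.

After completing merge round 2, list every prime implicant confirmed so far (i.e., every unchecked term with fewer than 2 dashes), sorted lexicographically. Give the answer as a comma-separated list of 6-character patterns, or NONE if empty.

1-1010, 101-00

Round 0: 000000✓ 000001✓ 000010✓ 000011✓ 000111✓ 001000✓ 001001✓ 001011✓ 001101✓ 001111✓ 010001✓ 010011✓ 010100✓ 010101✓ 010111✓ 011001✓ 011011✓ 011100✓ 011101✓ 011111✓ 100001✓ 100011✓ 100101✓ 100111✓ 101000✓ 101001✓ 101010✓ 101011✓ 101100✓ 111001✓ 111010✓ 111101✓
Round 1: -00001✓ -00011✓ -00111✓ -01000✓ -01001✓ -01011✓ -11001✓ -11101✓ 0-0001✓ 0-0011✓ 0-0111✓ 0-1001✓ 0-1011✓ 0-1101✓ 0-1111✓ 00-000✓ 00-001✓ 00-011✓ 00-111✓ 000-11✓ 0000-0✓ 0000-1✓ 00000-✓ 00001-✓ 001-01✓ 001-11✓ 0010-1✓ 00100-✓ 0011-1✓ 01-001✓ 01-011✓ 01-100✓ 01-101✓ 01-111✓ 010-01✓ 010-11✓ 0100-1✓ 0101-1✓ 01010-✓ 011-01✓ 011-11✓ 0110-1✓ 0111-1✓ 01110-✓ 1-1001✓ 1-1010 10-001✓ 10-011✓ 100-01✓ 100-11✓ 1000-1✓ 1001-1✓ 101-00 1010-0✓ 1010-1✓ 10100-✓ 10101-✓ 111-01✓
Round 2: --1001 -0-001✓ -0-011✓ -00-11 -000-1✓ -010-1✓ -0100- -11-01 0--001✓ 0--011✓ 0--111✓ 0-0-11✓ 0-00-1✓ 0-1-01✓ 0-1-11✓ 0-10-1✓ 0-11-1✓ 00--11✓ 00-0-1✓ 00-00- 0000-- 001--1✓ 01--01✓ 01--11✓ 01-0-1✓ 01-1-1✓ 01-10- 010--1✓ 011--1✓ 10-0-1✓ 100--1 1010--
Round 3: -0-0-1 0---11 0--0-1 0-1--1 01---1
PIs = {--1001, -0-0-1, -00-11, -0100-, -11-01, 0---11, 0--0-1, 0-1--1, 00-00-, 0000--, 01---1, 01-10-, 1-1010, 100--1, 101-00, 1010--}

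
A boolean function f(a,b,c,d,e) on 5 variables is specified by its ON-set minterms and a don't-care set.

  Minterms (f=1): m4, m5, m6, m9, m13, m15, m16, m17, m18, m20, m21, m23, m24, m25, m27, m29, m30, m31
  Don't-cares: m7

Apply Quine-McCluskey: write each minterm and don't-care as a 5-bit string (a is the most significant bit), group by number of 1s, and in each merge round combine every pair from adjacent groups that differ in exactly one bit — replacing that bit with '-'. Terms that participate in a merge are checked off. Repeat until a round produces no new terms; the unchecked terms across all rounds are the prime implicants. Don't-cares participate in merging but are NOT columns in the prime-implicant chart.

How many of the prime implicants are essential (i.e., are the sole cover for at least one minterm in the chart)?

7

Round 0: 00100✓ 00101✓ 00110✓ 00111✓ 01001✓ 01101✓ 01111✓ 10000✓ 10001✓ 10010✓ 10100✓ 10101✓ 10111✓ 11000✓ 11001✓ 11011✓ 11101✓ 11110✓ 11111✓
Round 1: -0100✓ -0101✓ -0111✓ -1001✓ -1101✓ -1111✓ 0-101✓ 0-111✓ 001-0✓ 001-1✓ 0010-✓ 0011-✓ 01-01✓ 011-1✓ 1-000✓ 1-001✓ 1-101✓ 1-111✓ 10-00✓ 10-01✓ 100-0 1000-✓ 101-1✓ 1010-✓ 11-01✓ 11-11✓ 110-1✓ 1100-✓ 111-1✓ 1111-
Round 2: --101✓ --111✓ -01-1✓ -010- -1-01 -11-1✓ 0-1-1✓ 001-- 1--01 1-00- 1-1-1✓ 10-0- 11--1
Round 3: --1-1
PIs = {--1-1, -010-, -1-01, 001--, 1--01, 1-00-, 10-0-, 100-0, 11--1, 1111-}
Coverage chart:
  m4: -010-,001--
  m5: --1-1,-010-,001--
  m6: 001-- ←essential
  m9: -1-01 ←essential
  m13: --1-1,-1-01
  m15: --1-1 ←essential
  m16: 1-00-,10-0-,100-0
  m17: 1--01,1-00-,10-0-
  m18: 100-0 ←essential
  m20: -010-,10-0-
  m21: --1-1,-010-,1--01,10-0-
  m23: --1-1 ←essential
  m24: 1-00- ←essential
  m25: -1-01,1--01,1-00-,11--1
  m27: 11--1 ←essential
  m29: --1-1,-1-01,1--01,11--1
  m30: 1111- ←essential
  m31: --1-1,11--1,1111-
Essential: --1-1, -1-01, 001--, 1-00-, 100-0, 11--1, 1111-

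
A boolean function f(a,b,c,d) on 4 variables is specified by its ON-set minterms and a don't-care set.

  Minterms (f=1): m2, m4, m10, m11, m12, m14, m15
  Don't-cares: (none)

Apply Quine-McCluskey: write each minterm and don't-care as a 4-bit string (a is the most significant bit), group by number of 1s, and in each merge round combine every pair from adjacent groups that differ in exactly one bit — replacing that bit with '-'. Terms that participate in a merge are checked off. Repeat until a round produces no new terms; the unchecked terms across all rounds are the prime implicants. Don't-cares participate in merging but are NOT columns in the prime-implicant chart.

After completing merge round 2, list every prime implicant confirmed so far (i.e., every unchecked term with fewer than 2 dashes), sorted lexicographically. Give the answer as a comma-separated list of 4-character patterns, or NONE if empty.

-010, -100, 11-0

Round 0: 0010✓ 0100✓ 1010✓ 1011✓ 1100✓ 1110✓ 1111✓
Round 1: -010 -100 1-10✓ 1-11✓ 101-✓ 11-0 111-✓
Round 2: 1-1-
PIs = {-010, -100, 1-1-, 11-0}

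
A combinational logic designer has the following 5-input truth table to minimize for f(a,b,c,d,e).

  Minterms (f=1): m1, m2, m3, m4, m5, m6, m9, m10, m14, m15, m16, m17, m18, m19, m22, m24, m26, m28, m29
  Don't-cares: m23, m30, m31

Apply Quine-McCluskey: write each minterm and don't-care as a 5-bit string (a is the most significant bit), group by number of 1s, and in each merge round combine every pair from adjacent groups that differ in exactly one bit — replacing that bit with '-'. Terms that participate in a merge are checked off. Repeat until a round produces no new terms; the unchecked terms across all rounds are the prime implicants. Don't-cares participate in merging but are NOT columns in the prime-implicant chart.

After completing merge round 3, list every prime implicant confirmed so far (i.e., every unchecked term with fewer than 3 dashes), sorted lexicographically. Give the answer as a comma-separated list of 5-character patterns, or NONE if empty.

[col 0] 00001*, 00010*, 00011*, 00100*, 00101*, 00110*, 01001*, 01010*, 01110*, 01111*, 10000*, 10001*, 10010*, 10011*, 10110*, 10111*, 11000*, 11010*, 11100*, 11101*, 11110*, 11111*
[col 1] -0001*, -0010*, -0011*, -0110*, -1010*, -1110*, -1111*, 0-001, 0-010*, 0-110*, 00-01, 00-10*, 000-1*, 0001-*, 001-0, 0010-, 01-10*, 0111-*, 1-000*, 1-010*, 1-110*, 1-111*, 10-10*, 10-11*, 100-0*, 100-1*, 1000-*, 1001-*, 1011-*, 11-00*, 11-10*, 110-0*, 111-0*, 111-1*, 1110-*, 1111-*
[col 2] --010*, --110*, -0-10*, -00-1, -001-, -1-10*, -111-, 0--10*, 1--10*, 1-0-0, 1-11-, 10-1-, 100--, 11--0, 111--
[col 3] ---10
Prime implicants: ---10, -00-1, -001-, -111-, 0-001, 00-01, 001-0, 0010-, 1-0-0, 1-11-, 10-1-, 100--, 11--0, 111--

-00-1, -001-, -111-, 0-001, 00-01, 001-0, 0010-, 1-0-0, 1-11-, 10-1-, 100--, 11--0, 111--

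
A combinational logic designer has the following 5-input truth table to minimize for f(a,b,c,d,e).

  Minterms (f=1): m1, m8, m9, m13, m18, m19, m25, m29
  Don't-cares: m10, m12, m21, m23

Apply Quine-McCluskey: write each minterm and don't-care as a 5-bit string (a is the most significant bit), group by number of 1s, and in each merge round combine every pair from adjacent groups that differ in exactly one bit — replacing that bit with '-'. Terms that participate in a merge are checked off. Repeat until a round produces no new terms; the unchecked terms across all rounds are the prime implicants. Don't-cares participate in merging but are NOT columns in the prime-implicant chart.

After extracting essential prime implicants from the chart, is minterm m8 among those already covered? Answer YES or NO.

NO

Round 0: 00001✓ 01000✓ 01001✓ 01010✓ 01100✓ 01101✓ 10010✓ 10011✓ 10101✓ 10111✓ 11001✓ 11101✓
Round 1: -1001✓ -1101✓ 0-001 01-00✓ 01-01✓ 010-0 0100-✓ 0110-✓ 1-101 10-11 1001- 101-1 11-01✓
Round 2: -1-01 01-0-
PIs = {-1-01, 0-001, 01-0-, 010-0, 1-101, 10-11, 1001-, 101-1}
Coverage chart:
  m1: 0-001 ←essential
  m8: 01-0-,010-0
  m9: -1-01,0-001,01-0-
  m13: -1-01,01-0-
  m18: 1001- ←essential
  m19: 10-11,1001-
  m25: -1-01 ←essential
  m29: -1-01,1-101
Essential: -1-01, 0-001, 1001-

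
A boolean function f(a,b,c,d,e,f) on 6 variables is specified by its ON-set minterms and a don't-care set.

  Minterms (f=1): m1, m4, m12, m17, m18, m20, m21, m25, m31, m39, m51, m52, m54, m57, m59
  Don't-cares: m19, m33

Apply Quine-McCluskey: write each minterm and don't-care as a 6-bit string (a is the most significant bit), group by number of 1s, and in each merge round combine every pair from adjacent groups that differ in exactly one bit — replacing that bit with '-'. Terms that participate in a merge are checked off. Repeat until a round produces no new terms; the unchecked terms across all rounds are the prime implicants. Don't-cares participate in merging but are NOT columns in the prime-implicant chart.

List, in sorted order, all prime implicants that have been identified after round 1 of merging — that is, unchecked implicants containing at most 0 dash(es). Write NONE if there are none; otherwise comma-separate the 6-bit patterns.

[col 0] 000001*, 000100*, 001100*, 010001*, 010010*, 010011*, 010100*, 010101*, 011001*, 011111, 100001*, 100111, 110011*, 110100*, 110110*, 111001*, 111011*
[col 1] -00001, -10011, -10100, -11001, 0-0001, 0-0100, 00-100, 01-001, 010-01, 0100-1, 01001-, 01010-, 11-011, 1101-0, 1110-1
Prime implicants: -00001, -10011, -10100, -11001, 0-0001, 0-0100, 00-100, 01-001, 010-01, 0100-1, 01001-, 01010-, 011111, 100111, 11-011, 1101-0, 1110-1

011111, 100111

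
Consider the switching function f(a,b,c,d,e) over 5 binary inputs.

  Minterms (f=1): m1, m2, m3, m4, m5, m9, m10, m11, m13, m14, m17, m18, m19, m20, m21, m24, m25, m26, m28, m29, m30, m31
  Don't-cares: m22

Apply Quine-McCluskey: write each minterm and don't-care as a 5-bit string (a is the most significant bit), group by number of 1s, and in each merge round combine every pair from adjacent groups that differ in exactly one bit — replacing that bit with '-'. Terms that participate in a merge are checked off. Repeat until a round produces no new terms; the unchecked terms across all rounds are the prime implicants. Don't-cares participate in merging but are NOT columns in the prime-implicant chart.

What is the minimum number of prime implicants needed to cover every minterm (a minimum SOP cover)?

7

size-2^0 implicants → 00001(✓)  00010(✓)  00011(✓)  00100(✓)  00101(✓)  01001(✓)  01010(✓)  01011(✓)  01101(✓)  01110(✓)  10001(✓)  10010(✓)  10011(✓)  10100(✓)  10101(✓)  10110(✓)  11000(✓)  11001(✓)  11010(✓)  11100(✓)  11101(✓)  11110(✓)  11111(✓)
size-2^1 implicants → -0001(✓)  -0010(✓)  -0011(✓)  -0100(✓)  -0101(✓)  -1001(✓)  -1010(✓)  -1101(✓)  -1110(✓)  0-001(✓)  0-010(✓)  0-011(✓)  0-101(✓)  00-01(✓)  000-1(✓)  0001-(✓)  0010-(✓)  01-01(✓)  01-10(✓)  010-1(✓)  0101-(✓)  1-001(✓)  1-010(✓)  1-100(✓)  1-101(✓)  1-110(✓)  10-01(✓)  10-10(✓)  100-1(✓)  1001-(✓)  101-0(✓)  1010-(✓)  11-00(✓)  11-01(✓)  11-10(✓)  110-0(✓)  1100-(✓)  111-0(✓)  111-1(✓)  1110-(✓)  1111-(✓)
size-2^2 implicants → --001(✓)  --010  --101(✓)  -0-01(✓)  -00-1  -001-  -010-  -1-01(✓)  -1-10  0--01(✓)  0-0-1  0-01-  1--01(✓)  1--10  1-1-0  1-10-  11--0  11-0-  111--
size-2^3 implicants → ---01
Unchecked terms (primes): ---01, --010, -00-1, -001-, -010-, -1-10, 0-0-1, 0-01-, 1--10, 1-1-0, 1-10-, 11--0, 11-0-, 111--
Minterm coverage:
  m1 ⊆ ---01,-00-1,0-0-1
  m2 ⊆ --010,-001-,0-01-
  m3 ⊆ -00-1,-001-,0-0-1,0-01-
  m4 ⊆ -010- [E]
  m5 ⊆ ---01,-010-
  m9 ⊆ ---01,0-0-1
  m10 ⊆ --010,-1-10,0-01-
  m11 ⊆ 0-0-1,0-01-
  m13 ⊆ ---01 [E]
  m14 ⊆ -1-10 [E]
  m17 ⊆ ---01,-00-1
  m18 ⊆ --010,-001-,1--10
  m19 ⊆ -00-1,-001-
  m20 ⊆ -010-,1-1-0,1-10-
  m21 ⊆ ---01,-010-,1-10-
  m24 ⊆ 11--0,11-0-
  m25 ⊆ ---01,11-0-
  m26 ⊆ --010,-1-10,1--10,11--0
  m28 ⊆ 1-1-0,1-10-,11--0,11-0-,111--
  m29 ⊆ ---01,1-10-,11-0-,111--
  m30 ⊆ -1-10,1--10,1-1-0,11--0,111--
  m31 ⊆ 111-- [E]
E = {---01, -010-, -1-10, 111--}
Petrick residual → -001-, 0-0-1, 11--0
Cover = d'e + b'c'd + b'cd' + bde' + a'c'e + abe' + abc  |cover|=7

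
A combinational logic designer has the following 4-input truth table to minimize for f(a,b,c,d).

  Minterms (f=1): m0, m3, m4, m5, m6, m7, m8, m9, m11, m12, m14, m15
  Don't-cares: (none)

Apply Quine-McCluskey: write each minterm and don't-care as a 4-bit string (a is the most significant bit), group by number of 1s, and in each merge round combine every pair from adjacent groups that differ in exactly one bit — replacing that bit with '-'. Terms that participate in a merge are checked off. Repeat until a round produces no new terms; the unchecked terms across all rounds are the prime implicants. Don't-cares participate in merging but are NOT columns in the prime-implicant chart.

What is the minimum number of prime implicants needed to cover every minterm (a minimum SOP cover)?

5

Round 0: 0000✓ 0011✓ 0100✓ 0101✓ 0110✓ 0111✓ 1000✓ 1001✓ 1011✓ 1100✓ 1110✓ 1111✓
Round 1: -000✓ -011✓ -100✓ -110✓ -111✓ 0-00✓ 0-11✓ 01-0✓ 01-1✓ 010-✓ 011-✓ 1-00✓ 1-11✓ 10-1 100- 11-0✓ 111-✓
Round 2: --00 --11 -1-0 -11- 01--
PIs = {--00, --11, -1-0, -11-, 01--, 10-1, 100-}
Coverage chart:
  m0: --00 ←essential
  m3: --11 ←essential
  m4: --00,-1-0,01--
  m5: 01-- ←essential
  m6: -1-0,-11-,01--
  m7: --11,-11-,01--
  m8: --00,100-
  m9: 10-1,100-
  m11: --11,10-1
  m12: --00,-1-0
  m14: -1-0,-11-
  m15: --11,-11-
Essential: --00, --11, 01--
Petrick residual → -1-0, 10-1
Min cover (5 terms): c'd' + cd + bd' + a'b + ab'd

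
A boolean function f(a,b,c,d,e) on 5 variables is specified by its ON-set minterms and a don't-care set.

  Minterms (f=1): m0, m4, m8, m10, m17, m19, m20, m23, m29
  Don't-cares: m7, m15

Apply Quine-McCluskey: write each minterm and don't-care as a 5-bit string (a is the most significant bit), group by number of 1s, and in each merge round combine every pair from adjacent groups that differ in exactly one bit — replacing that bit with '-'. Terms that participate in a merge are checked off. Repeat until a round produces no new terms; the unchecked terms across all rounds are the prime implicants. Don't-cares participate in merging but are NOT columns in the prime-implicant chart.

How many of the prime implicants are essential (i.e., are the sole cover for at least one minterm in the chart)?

4

[col 0] 00000*, 00100*, 00111*, 01000*, 01010*, 01111*, 10001*, 10011*, 10100*, 10111*, 11101
[col 1] -0100, -0111, 0-000, 0-111, 00-00, 010-0, 10-11, 100-1
Prime implicants: -0100, -0111, 0-000, 0-111, 00-00, 010-0, 10-11, 100-1, 11101
PI chart (minterm → PIs covering it):
  0 | 0-000,00-00
  4 | -0100,00-00
  8 | 0-000,010-0
  10 | 010-0  (sole → essential)
  17 | 100-1  (sole → essential)
  19 | 10-11,100-1
  20 | -0100  (sole → essential)
  23 | -0111,10-11
  29 | 11101  (sole → essential)
Essential prime implicants: -0100, 010-0, 100-1, 11101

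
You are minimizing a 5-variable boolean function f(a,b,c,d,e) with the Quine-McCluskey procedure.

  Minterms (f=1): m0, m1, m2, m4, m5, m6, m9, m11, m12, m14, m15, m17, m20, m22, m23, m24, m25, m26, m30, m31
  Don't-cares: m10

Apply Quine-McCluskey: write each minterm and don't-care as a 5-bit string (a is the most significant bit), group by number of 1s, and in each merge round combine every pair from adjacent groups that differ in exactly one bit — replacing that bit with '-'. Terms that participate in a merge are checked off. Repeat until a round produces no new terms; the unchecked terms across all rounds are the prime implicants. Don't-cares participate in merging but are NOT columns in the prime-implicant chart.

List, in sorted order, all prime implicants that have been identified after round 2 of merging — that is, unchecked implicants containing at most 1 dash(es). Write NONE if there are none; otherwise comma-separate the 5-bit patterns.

size-2^0 implicants → 00000(✓)  00001(✓)  00010(✓)  00100(✓)  00101(✓)  00110(✓)  01001(✓)  01010(✓)  01011(✓)  01100(✓)  01110(✓)  01111(✓)  10001(✓)  10100(✓)  10110(✓)  10111(✓)  11000(✓)  11001(✓)  11010(✓)  11110(✓)  11111(✓)
size-2^1 implicants → -0001(✓)  -0100(✓)  -0110(✓)  -1001(✓)  -1010(✓)  -1110(✓)  -1111(✓)  0-001(✓)  0-010(✓)  0-100(✓)  0-110(✓)  00-00(✓)  00-01(✓)  00-10(✓)  000-0(✓)  0000-(✓)  001-0(✓)  0010-(✓)  01-10(✓)  01-11(✓)  010-1  0101-(✓)  011-0(✓)  0111-(✓)  1-001(✓)  1-110(✓)  1-111(✓)  101-0(✓)  1011-(✓)  11-10(✓)  110-0  1100-  1111-(✓)
size-2^2 implicants → --001  --110  -01-0  -1-10  -111-  0--10  0-1-0  00--0  00-0-  01-1-  1-11-
Unchecked terms (primes): --001, --110, -01-0, -1-10, -111-, 0--10, 0-1-0, 00--0, 00-0-, 01-1-, 010-1, 1-11-, 110-0, 1100-

010-1, 110-0, 1100-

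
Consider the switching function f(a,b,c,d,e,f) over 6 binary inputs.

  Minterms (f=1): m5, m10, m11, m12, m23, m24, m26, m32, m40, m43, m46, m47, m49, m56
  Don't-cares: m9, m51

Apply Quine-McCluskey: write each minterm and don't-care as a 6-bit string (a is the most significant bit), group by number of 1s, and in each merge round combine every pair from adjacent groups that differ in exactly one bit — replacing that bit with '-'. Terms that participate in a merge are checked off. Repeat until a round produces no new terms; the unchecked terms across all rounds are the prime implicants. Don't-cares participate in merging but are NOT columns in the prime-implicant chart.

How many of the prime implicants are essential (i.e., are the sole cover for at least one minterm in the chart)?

size-2^0 implicants → 000101  001001(✓)  001010(✓)  001011(✓)  001100  010111  011000(✓)  011010(✓)  100000(✓)  101000(✓)  101011(✓)  101110(✓)  101111(✓)  110001(✓)  110011(✓)  111000(✓)
size-2^1 implicants → -01011  -11000  0-1010  0010-1  00101-  0110-0  1-1000  10-000  101-11  10111-  1100-1
Unchecked terms (primes): -01011, -11000, 0-1010, 000101, 0010-1, 00101-, 001100, 010111, 0110-0, 1-1000, 10-000, 101-11, 10111-, 1100-1
Minterm coverage:
  m5 ⊆ 000101 [E]
  m10 ⊆ 0-1010,00101-
  m11 ⊆ -01011,0010-1,00101-
  m12 ⊆ 001100 [E]
  m23 ⊆ 010111 [E]
  m24 ⊆ -11000,0110-0
  m26 ⊆ 0-1010,0110-0
  m32 ⊆ 10-000 [E]
  m40 ⊆ 1-1000,10-000
  m43 ⊆ -01011,101-11
  m46 ⊆ 10111- [E]
  m47 ⊆ 101-11,10111-
  m49 ⊆ 1100-1 [E]
  m56 ⊆ -11000,1-1000
E = {000101, 001100, 010111, 10-000, 10111-, 1100-1}

6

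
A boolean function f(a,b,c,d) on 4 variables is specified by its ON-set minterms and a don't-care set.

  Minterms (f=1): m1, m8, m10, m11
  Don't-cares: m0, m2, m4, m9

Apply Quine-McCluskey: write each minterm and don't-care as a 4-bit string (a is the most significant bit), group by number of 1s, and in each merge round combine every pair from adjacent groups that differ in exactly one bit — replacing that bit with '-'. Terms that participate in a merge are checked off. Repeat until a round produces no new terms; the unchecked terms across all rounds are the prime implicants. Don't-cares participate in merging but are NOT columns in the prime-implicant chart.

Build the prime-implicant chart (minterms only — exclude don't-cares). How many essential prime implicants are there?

size-2^0 implicants → 0000(✓)  0001(✓)  0010(✓)  0100(✓)  1000(✓)  1001(✓)  1010(✓)  1011(✓)
size-2^1 implicants → -000(✓)  -001(✓)  -010(✓)  0-00  00-0(✓)  000-(✓)  10-0(✓)  10-1(✓)  100-(✓)  101-(✓)
size-2^2 implicants → -0-0  -00-  10--
Unchecked terms (primes): -0-0, -00-, 0-00, 10--
Minterm coverage:
  m1 ⊆ -00- [E]
  m8 ⊆ -0-0,-00-,10--
  m10 ⊆ -0-0,10--
  m11 ⊆ 10-- [E]
E = {-00-, 10--}

2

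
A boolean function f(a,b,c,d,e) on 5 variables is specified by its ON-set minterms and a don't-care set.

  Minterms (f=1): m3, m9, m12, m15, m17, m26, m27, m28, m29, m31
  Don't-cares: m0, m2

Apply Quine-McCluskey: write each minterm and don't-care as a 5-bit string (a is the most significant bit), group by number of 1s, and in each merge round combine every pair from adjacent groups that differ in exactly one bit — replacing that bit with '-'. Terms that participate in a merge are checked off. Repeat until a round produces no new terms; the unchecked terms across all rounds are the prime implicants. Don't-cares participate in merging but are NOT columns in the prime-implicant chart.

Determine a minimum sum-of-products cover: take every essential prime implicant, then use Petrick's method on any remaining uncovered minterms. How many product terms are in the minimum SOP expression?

[col 0] 00000*, 00010*, 00011*, 01001, 01100*, 01111*, 10001, 11010*, 11011*, 11100*, 11101*, 11111*
[col 1] -1100, -1111, 000-0, 0001-, 11-11, 1101-, 111-1, 1110-
Prime implicants: -1100, -1111, 000-0, 0001-, 01001, 10001, 11-11, 1101-, 111-1, 1110-
PI chart (minterm → PIs covering it):
  3 | 0001-  (sole → essential)
  9 | 01001  (sole → essential)
  12 | -1100  (sole → essential)
  15 | -1111  (sole → essential)
  17 | 10001  (sole → essential)
  26 | 1101-  (sole → essential)
  27 | 11-11,1101-
  28 | -1100,1110-
  29 | 111-1,1110-
  31 | -1111,11-11,111-1
Essential prime implicants: -1100, -1111, 0001-, 01001, 10001, 1101-
Petrick residual → 111-1
Minimum SOP uses 7 PIs: bcd'e' + bcde + a'b'c'd + a'bc'd'e + ab'c'd'e + abc'd + abce

7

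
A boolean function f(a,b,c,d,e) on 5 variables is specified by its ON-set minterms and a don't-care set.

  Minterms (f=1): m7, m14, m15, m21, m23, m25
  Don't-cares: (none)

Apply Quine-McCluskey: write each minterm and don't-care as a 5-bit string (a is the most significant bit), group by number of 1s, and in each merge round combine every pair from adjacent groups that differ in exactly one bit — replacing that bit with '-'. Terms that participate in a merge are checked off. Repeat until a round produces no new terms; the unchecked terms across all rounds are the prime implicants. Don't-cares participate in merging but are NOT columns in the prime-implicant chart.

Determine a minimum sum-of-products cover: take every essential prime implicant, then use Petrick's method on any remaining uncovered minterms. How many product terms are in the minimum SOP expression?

size-2^0 implicants → 00111(✓)  01110(✓)  01111(✓)  10101(✓)  10111(✓)  11001
size-2^1 implicants → -0111  0-111  0111-  101-1
Unchecked terms (primes): -0111, 0-111, 0111-, 101-1, 11001
Minterm coverage:
  m7 ⊆ -0111,0-111
  m14 ⊆ 0111- [E]
  m15 ⊆ 0-111,0111-
  m21 ⊆ 101-1 [E]
  m23 ⊆ -0111,101-1
  m25 ⊆ 11001 [E]
E = {0111-, 101-1, 11001}
Petrick residual → -0111
Cover = b'cde + a'bcd + ab'ce + abc'd'e  |cover|=4

4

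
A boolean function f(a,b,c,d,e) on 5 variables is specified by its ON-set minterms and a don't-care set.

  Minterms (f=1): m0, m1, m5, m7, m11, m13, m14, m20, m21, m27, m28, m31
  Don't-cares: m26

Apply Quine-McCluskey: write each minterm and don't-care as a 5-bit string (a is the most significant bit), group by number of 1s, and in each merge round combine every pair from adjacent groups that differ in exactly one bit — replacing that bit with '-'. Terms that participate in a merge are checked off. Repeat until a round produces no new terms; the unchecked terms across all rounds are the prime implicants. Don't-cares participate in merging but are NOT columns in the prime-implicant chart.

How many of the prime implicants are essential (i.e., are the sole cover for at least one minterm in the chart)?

7

[col 0] 00000*, 00001*, 00101*, 00111*, 01011*, 01101*, 01110, 10100*, 10101*, 11010*, 11011*, 11100*, 11111*
[col 1] -0101, -1011, 0-101, 00-01, 0000-, 001-1, 1-100, 1010-, 11-11, 1101-
Prime implicants: -0101, -1011, 0-101, 00-01, 0000-, 001-1, 01110, 1-100, 1010-, 11-11, 1101-
PI chart (minterm → PIs covering it):
  0 | 0000-  (sole → essential)
  1 | 00-01,0000-
  5 | -0101,0-101,00-01,001-1
  7 | 001-1  (sole → essential)
  11 | -1011  (sole → essential)
  13 | 0-101  (sole → essential)
  14 | 01110  (sole → essential)
  20 | 1-100,1010-
  21 | -0101,1010-
  27 | -1011,11-11,1101-
  28 | 1-100  (sole → essential)
  31 | 11-11  (sole → essential)
Essential prime implicants: -1011, 0-101, 0000-, 001-1, 01110, 1-100, 11-11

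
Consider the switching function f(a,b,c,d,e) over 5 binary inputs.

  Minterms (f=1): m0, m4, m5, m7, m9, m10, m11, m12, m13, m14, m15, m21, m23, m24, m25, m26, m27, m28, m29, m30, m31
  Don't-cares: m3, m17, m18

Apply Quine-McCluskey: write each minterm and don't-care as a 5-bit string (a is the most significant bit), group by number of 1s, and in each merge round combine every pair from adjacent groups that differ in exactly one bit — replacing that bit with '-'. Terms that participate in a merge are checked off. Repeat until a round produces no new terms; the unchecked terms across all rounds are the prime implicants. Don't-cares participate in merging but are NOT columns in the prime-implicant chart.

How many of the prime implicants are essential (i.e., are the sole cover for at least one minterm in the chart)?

Round 0: 00000✓ 00011✓ 00100✓ 00101✓ 00111✓ 01001✓ 01010✓ 01011✓ 01100✓ 01101✓ 01110✓ 01111✓ 10001✓ 10010✓ 10101✓ 10111✓ 11000✓ 11001✓ 11010✓ 11011✓ 11100✓ 11101✓ 11110✓ 11111✓
Round 1: -0101✓ -0111✓ -1001✓ -1010✓ -1011✓ -1100✓ -1101✓ -1110✓ -1111✓ 0-011✓ 0-100✓ 0-101✓ 0-111✓ 00-00 00-11✓ 001-1✓ 0010-✓ 01-01✓ 01-10✓ 01-11✓ 010-1✓ 0101-✓ 011-0✓ 011-1✓ 0110-✓ 0111-✓ 1-001✓ 1-010 1-101✓ 1-111✓ 10-01✓ 101-1✓ 11-00✓ 11-01✓ 11-10✓ 11-11✓ 110-0✓ 110-1✓ 1100-✓ 1101-✓ 111-0✓ 111-1✓ 1110-✓ 1111-✓
Round 2: --101✓ --111✓ -01-1✓ -1-01✓ -1-10✓ -1-11✓ -10-1✓ -101-✓ -11-0✓ -11-1✓ -110-✓ -111-✓ 0--11 0-1-1✓ 0-10- 01--1✓ 01-1-✓ 011--✓ 1--01 1-1-1✓ 11--0✓ 11--1✓ 11-0-✓ 11-1-✓ 110--✓ 111--✓
Round 3: --1-1 -1--1 -1-1- -11-- 11---
PIs = {--1-1, -1--1, -1-1-, -11--, 0--11, 0-10-, 00-00, 1--01, 1-010, 11---}
Coverage chart:
  m0: 00-00 ←essential
  m4: 0-10-,00-00
  m5: --1-1,0-10-
  m7: --1-1,0--11
  m9: -1--1 ←essential
  m10: -1-1- ←essential
  m11: -1--1,-1-1-,0--11
  m12: -11--,0-10-
  m13: --1-1,-1--1,-11--,0-10-
  m14: -1-1-,-11--
  m15: --1-1,-1--1,-1-1-,-11--,0--11
  m21: --1-1,1--01
  m23: --1-1 ←essential
  m24: 11--- ←essential
  m25: -1--1,1--01,11---
  m26: -1-1-,1-010,11---
  m27: -1--1,-1-1-,11---
  m28: -11--,11---
  m29: --1-1,-1--1,-11--,1--01,11---
  m30: -1-1-,-11--,11---
  m31: --1-1,-1--1,-1-1-,-11--,11---
Essential: --1-1, -1--1, -1-1-, 00-00, 11---

5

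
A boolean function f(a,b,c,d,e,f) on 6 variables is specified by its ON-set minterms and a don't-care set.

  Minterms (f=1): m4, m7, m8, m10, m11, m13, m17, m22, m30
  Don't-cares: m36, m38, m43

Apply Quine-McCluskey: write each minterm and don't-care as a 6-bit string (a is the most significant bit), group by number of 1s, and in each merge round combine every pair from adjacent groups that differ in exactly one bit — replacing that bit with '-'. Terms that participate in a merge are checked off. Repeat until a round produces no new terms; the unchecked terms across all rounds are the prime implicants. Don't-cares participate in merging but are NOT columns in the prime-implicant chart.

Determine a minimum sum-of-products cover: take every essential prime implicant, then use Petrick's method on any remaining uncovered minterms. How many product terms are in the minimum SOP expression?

[col 0] 000100*, 000111, 001000*, 001010*, 001011*, 001101, 010001, 010110*, 011110*, 100100*, 100110*, 101011*
[col 1] -00100, -01011, 0010-0, 00101-, 01-110, 1001-0
Prime implicants: -00100, -01011, 000111, 0010-0, 00101-, 001101, 01-110, 010001, 1001-0
PI chart (minterm → PIs covering it):
  4 | -00100  (sole → essential)
  7 | 000111  (sole → essential)
  8 | 0010-0  (sole → essential)
  10 | 0010-0,00101-
  11 | -01011,00101-
  13 | 001101  (sole → essential)
  17 | 010001  (sole → essential)
  22 | 01-110  (sole → essential)
  30 | 01-110  (sole → essential)
Essential prime implicants: -00100, 000111, 0010-0, 001101, 01-110, 010001
Petrick residual → -01011
Minimum SOP uses 7 PIs: b'c'de'f' + b'cd'ef + a'b'c'def + a'b'cd'f' + a'b'cde'f + a'bdef' + a'bc'd'e'f

7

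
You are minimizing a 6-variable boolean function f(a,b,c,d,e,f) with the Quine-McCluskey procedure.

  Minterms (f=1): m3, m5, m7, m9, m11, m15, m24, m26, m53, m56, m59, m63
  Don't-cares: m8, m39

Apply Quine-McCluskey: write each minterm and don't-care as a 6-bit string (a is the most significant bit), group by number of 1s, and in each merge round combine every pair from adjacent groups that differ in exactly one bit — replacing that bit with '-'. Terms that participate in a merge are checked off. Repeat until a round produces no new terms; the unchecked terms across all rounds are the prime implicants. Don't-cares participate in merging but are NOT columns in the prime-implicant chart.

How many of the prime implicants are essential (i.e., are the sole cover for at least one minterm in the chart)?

[col 0] 000011*, 000101*, 000111*, 001000*, 001001*, 001011*, 001111*, 011000*, 011010*, 100111*, 110101, 111000*, 111011*, 111111*
[col 1] -00111, -11000, 0-1000, 00-011*, 00-111*, 000-11*, 0001-1, 001-11*, 0010-1, 00100-, 0110-0, 111-11
[col 2] 00--11
Prime implicants: -00111, -11000, 0-1000, 00--11, 0001-1, 0010-1, 00100-, 0110-0, 110101, 111-11
PI chart (minterm → PIs covering it):
  3 | 00--11  (sole → essential)
  5 | 0001-1  (sole → essential)
  7 | -00111,00--11,0001-1
  9 | 0010-1,00100-
  11 | 00--11,0010-1
  15 | 00--11  (sole → essential)
  24 | -11000,0-1000,0110-0
  26 | 0110-0  (sole → essential)
  53 | 110101  (sole → essential)
  56 | -11000  (sole → essential)
  59 | 111-11  (sole → essential)
  63 | 111-11  (sole → essential)
Essential prime implicants: -11000, 00--11, 0001-1, 0110-0, 110101, 111-11

6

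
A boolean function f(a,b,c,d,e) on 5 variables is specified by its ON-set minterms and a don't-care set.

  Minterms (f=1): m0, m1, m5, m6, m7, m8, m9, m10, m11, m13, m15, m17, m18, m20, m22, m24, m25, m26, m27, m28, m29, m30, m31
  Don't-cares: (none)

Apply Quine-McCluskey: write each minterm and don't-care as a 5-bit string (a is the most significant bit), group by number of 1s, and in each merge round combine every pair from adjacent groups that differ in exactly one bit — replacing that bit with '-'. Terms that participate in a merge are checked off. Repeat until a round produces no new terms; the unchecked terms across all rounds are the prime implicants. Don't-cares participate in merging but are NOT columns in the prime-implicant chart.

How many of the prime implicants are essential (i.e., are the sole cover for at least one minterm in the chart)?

size-2^0 implicants → 00000(✓)  00001(✓)  00101(✓)  00110(✓)  00111(✓)  01000(✓)  01001(✓)  01010(✓)  01011(✓)  01101(✓)  01111(✓)  10001(✓)  10010(✓)  10100(✓)  10110(✓)  11000(✓)  11001(✓)  11010(✓)  11011(✓)  11100(✓)  11101(✓)  11110(✓)  11111(✓)
size-2^1 implicants → -0001(✓)  -0110  -1000(✓)  -1001(✓)  -1010(✓)  -1011(✓)  -1101(✓)  -1111(✓)  0-000(✓)  0-001(✓)  0-101(✓)  0-111(✓)  00-01(✓)  0000-(✓)  001-1(✓)  0011-  01-01(✓)  01-11(✓)  010-0(✓)  010-1(✓)  0100-(✓)  0101-(✓)  011-1(✓)  1-001(✓)  1-010(✓)  1-100(✓)  1-110(✓)  10-10(✓)  101-0(✓)  11-00(✓)  11-01(✓)  11-10(✓)  11-11(✓)  110-0(✓)  110-1(✓)  1100-(✓)  1101-(✓)  111-0(✓)  111-1(✓)  1110-(✓)  1111-(✓)
size-2^2 implicants → --001  -1-01(✓)  -1-11(✓)  -10-0(✓)  -10-1(✓)  -100-(✓)  -101-(✓)  -11-1(✓)  0--01  0-00-  0-1-1  01--1(✓)  010--(✓)  1--10  1-1-0  11--0(✓)  11--1(✓)  11-0-(✓)  11-1-(✓)  110--(✓)  111--(✓)
size-2^3 implicants → -1--1  -10--  11---
Unchecked terms (primes): --001, -0110, -1--1, -10--, 0--01, 0-00-, 0-1-1, 0011-, 1--10, 1-1-0, 11---
Minterm coverage:
  m0 ⊆ 0-00- [E]
  m1 ⊆ --001,0--01,0-00-
  m5 ⊆ 0--01,0-1-1
  m6 ⊆ -0110,0011-
  m7 ⊆ 0-1-1,0011-
  m8 ⊆ -10--,0-00-
  m9 ⊆ --001,-1--1,-10--,0--01,0-00-
  m10 ⊆ -10-- [E]
  m11 ⊆ -1--1,-10--
  m13 ⊆ -1--1,0--01,0-1-1
  m15 ⊆ -1--1,0-1-1
  m17 ⊆ --001 [E]
  m18 ⊆ 1--10 [E]
  m20 ⊆ 1-1-0 [E]
  m22 ⊆ -0110,1--10,1-1-0
  m24 ⊆ -10--,11---
  m25 ⊆ --001,-1--1,-10--,11---
  m26 ⊆ -10--,1--10,11---
  m27 ⊆ -1--1,-10--,11---
  m28 ⊆ 1-1-0,11---
  m29 ⊆ -1--1,11---
  m30 ⊆ 1--10,1-1-0,11---
  m31 ⊆ -1--1,11---
E = {--001, -10--, 0-00-, 1--10, 1-1-0}

5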